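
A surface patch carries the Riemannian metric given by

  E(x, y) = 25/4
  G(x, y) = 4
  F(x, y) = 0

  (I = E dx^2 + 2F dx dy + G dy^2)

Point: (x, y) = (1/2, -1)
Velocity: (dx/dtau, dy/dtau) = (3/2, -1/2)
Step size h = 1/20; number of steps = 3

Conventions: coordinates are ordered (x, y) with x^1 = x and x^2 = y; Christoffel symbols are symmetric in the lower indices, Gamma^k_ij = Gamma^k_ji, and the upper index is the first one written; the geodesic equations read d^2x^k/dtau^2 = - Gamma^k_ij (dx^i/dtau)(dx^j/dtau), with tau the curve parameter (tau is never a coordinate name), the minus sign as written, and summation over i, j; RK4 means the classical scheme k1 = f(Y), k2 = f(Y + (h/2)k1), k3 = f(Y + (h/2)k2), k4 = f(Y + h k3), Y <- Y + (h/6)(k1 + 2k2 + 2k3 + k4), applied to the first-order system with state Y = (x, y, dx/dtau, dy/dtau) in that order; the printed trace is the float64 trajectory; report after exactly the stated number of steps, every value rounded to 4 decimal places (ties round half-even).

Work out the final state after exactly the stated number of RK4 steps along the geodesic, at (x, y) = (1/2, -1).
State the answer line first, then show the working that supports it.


Answer: x = 0.7250, y = -1.0750, dx/dtau = 1.5000, dy/dtau = -0.5000

f(Y) = (dx/dtau, dy/dtau, -Gamma^x_ij Y'^i Y'^j, -Gamma^y_ij Y'^i Y'^j) with the Gammas evaluated at the stage position; h = 0.050000; intermediate values shown to 6 dp
step 0: x = 0.5000, y = -1.0000, dx/dtau = 1.5000, dy/dtau = -0.5000
step 1:
  k1: at (x, y) = (0.500000, -1.000000), (dx/dtau, dy/dtau) = (1.500000, -0.500000); Gamma_xxx = 0.000000, Gamma_xxy = 0.000000, Gamma_xyy = 0.000000, Gamma_yxx = 0.000000, Gamma_yxy = 0.000000, Gamma_yyy = 0.000000; k1 = (1.500000, -0.500000, 0.000000, 0.000000)
  k2: at (x, y) = (0.537500, -1.012500), (dx/dtau, dy/dtau) = (1.500000, -0.500000); Gamma_xxx = 0.000000, Gamma_xxy = 0.000000, Gamma_xyy = 0.000000, Gamma_yxx = 0.000000, Gamma_yxy = 0.000000, Gamma_yyy = 0.000000; k2 = (1.500000, -0.500000, 0.000000, 0.000000)
  k3: at (x, y) = (0.537500, -1.012500), (dx/dtau, dy/dtau) = (1.500000, -0.500000); Gamma_xxx = 0.000000, Gamma_xxy = 0.000000, Gamma_xyy = 0.000000, Gamma_yxx = 0.000000, Gamma_yxy = 0.000000, Gamma_yyy = 0.000000; k3 = (1.500000, -0.500000, 0.000000, 0.000000)
  k4: at (x, y) = (0.575000, -1.025000), (dx/dtau, dy/dtau) = (1.500000, -0.500000); Gamma_xxx = 0.000000, Gamma_xxy = 0.000000, Gamma_xyy = 0.000000, Gamma_yxx = 0.000000, Gamma_yxy = 0.000000, Gamma_yyy = 0.000000; k4 = (1.500000, -0.500000, 0.000000, 0.000000)
  Y <- Y + (h/6)(k1 + 2k2 + 2k3 + k4): x = 0.5750, y = -1.0250, dx/dtau = 1.5000, dy/dtau = -0.5000
step 2:
  k1: at (x, y) = (0.575000, -1.025000), (dx/dtau, dy/dtau) = (1.500000, -0.500000); Gamma_xxx = 0.000000, Gamma_xxy = 0.000000, Gamma_xyy = 0.000000, Gamma_yxx = 0.000000, Gamma_yxy = 0.000000, Gamma_yyy = 0.000000; k1 = (1.500000, -0.500000, 0.000000, 0.000000)
  k2: at (x, y) = (0.612500, -1.037500), (dx/dtau, dy/dtau) = (1.500000, -0.500000); Gamma_xxx = 0.000000, Gamma_xxy = 0.000000, Gamma_xyy = 0.000000, Gamma_yxx = 0.000000, Gamma_yxy = 0.000000, Gamma_yyy = 0.000000; k2 = (1.500000, -0.500000, 0.000000, 0.000000)
  k3: at (x, y) = (0.612500, -1.037500), (dx/dtau, dy/dtau) = (1.500000, -0.500000); Gamma_xxx = 0.000000, Gamma_xxy = 0.000000, Gamma_xyy = 0.000000, Gamma_yxx = 0.000000, Gamma_yxy = 0.000000, Gamma_yyy = 0.000000; k3 = (1.500000, -0.500000, 0.000000, 0.000000)
  k4: at (x, y) = (0.650000, -1.050000), (dx/dtau, dy/dtau) = (1.500000, -0.500000); Gamma_xxx = 0.000000, Gamma_xxy = 0.000000, Gamma_xyy = 0.000000, Gamma_yxx = 0.000000, Gamma_yxy = 0.000000, Gamma_yyy = 0.000000; k4 = (1.500000, -0.500000, 0.000000, 0.000000)
  Y <- Y + (h/6)(k1 + 2k2 + 2k3 + k4): x = 0.6500, y = -1.0500, dx/dtau = 1.5000, dy/dtau = -0.5000
step 3:
  k1: at (x, y) = (0.650000, -1.050000), (dx/dtau, dy/dtau) = (1.500000, -0.500000); Gamma_xxx = 0.000000, Gamma_xxy = 0.000000, Gamma_xyy = 0.000000, Gamma_yxx = 0.000000, Gamma_yxy = 0.000000, Gamma_yyy = 0.000000; k1 = (1.500000, -0.500000, 0.000000, 0.000000)
  k2: at (x, y) = (0.687500, -1.062500), (dx/dtau, dy/dtau) = (1.500000, -0.500000); Gamma_xxx = 0.000000, Gamma_xxy = 0.000000, Gamma_xyy = 0.000000, Gamma_yxx = 0.000000, Gamma_yxy = 0.000000, Gamma_yyy = 0.000000; k2 = (1.500000, -0.500000, 0.000000, 0.000000)
  k3: at (x, y) = (0.687500, -1.062500), (dx/dtau, dy/dtau) = (1.500000, -0.500000); Gamma_xxx = 0.000000, Gamma_xxy = 0.000000, Gamma_xyy = 0.000000, Gamma_yxx = 0.000000, Gamma_yxy = 0.000000, Gamma_yyy = 0.000000; k3 = (1.500000, -0.500000, 0.000000, 0.000000)
  k4: at (x, y) = (0.725000, -1.075000), (dx/dtau, dy/dtau) = (1.500000, -0.500000); Gamma_xxx = 0.000000, Gamma_xxy = 0.000000, Gamma_xyy = 0.000000, Gamma_yxx = 0.000000, Gamma_yxy = 0.000000, Gamma_yyy = 0.000000; k4 = (1.500000, -0.500000, 0.000000, 0.000000)
  Y <- Y + (h/6)(k1 + 2k2 + 2k3 + k4): x = 0.7250, y = -1.0750, dx/dtau = 1.5000, dy/dtau = -0.5000


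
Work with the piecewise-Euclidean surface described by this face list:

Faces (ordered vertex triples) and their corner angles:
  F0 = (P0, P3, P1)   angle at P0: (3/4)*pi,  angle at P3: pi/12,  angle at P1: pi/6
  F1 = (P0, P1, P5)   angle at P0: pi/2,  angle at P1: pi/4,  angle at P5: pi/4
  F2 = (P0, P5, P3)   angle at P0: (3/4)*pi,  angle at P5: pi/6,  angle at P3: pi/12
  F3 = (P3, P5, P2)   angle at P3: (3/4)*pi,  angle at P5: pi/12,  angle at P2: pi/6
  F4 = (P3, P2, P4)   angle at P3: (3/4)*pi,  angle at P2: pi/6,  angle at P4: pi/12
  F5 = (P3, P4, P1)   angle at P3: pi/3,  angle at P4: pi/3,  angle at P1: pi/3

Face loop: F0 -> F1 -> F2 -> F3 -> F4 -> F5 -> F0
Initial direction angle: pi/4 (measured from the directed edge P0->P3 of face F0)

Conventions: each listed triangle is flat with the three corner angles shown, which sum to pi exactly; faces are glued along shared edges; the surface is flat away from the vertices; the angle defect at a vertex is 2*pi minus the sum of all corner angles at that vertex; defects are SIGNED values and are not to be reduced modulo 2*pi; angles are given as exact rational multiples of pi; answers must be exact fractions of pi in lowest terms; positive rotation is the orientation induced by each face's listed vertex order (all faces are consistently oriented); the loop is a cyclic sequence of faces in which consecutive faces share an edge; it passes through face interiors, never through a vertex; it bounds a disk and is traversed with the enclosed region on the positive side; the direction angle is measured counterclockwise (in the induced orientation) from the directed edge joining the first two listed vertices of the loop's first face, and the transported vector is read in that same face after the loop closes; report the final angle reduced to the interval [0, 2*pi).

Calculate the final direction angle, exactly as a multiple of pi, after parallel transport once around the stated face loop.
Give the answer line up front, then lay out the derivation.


Answer: final direction angle = pi/4

enclosed vertex P0: corner angles sum to 2*pi, defect = 2*pi - 2*pi = 0
enclosed vertex P3: corner angles sum to 2*pi, defect = 2*pi - 2*pi = 0
summing the enclosed defects onto the initial angle, mod 2*pi in the induced orientation:
final angle = pi/4 + 0 = pi/4 (mod 2*pi)


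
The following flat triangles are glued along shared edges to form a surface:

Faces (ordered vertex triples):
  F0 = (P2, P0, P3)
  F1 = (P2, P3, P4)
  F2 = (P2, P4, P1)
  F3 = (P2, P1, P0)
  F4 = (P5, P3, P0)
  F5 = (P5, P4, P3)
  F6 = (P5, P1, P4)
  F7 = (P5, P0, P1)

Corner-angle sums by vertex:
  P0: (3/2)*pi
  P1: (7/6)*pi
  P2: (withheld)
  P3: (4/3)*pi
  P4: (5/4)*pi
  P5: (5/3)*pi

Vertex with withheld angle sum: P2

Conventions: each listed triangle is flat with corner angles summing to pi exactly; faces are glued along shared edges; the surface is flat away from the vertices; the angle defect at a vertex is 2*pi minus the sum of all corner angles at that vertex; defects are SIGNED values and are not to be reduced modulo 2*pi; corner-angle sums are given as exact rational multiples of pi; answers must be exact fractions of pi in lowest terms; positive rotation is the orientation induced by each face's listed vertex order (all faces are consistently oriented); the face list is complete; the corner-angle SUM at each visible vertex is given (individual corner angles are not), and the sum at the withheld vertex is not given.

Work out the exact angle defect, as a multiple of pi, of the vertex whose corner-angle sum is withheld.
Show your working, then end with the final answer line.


V = 6, E = 12, F = 8; chi = V - E + F = 2
Gauss-Bonnet: total defect = 2*pi*chi = 4*pi; visible defects sum to (37/12)*pi

Answer: defect(P2) = (11/12)*pi


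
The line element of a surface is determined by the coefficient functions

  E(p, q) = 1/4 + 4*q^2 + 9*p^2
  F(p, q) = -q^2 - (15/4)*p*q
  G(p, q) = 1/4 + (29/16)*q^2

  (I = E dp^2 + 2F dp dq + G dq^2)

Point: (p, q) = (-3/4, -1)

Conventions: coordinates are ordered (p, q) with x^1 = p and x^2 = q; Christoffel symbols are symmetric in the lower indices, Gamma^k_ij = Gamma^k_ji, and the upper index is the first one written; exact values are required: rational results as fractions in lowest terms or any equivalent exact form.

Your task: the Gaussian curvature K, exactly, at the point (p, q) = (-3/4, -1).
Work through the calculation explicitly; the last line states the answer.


E = 149/16, F = -61/16, G = 33/16, EG - F^2 = 299/64 at the point
E_p = -27/2, E_q = -8, F_p = 15/4, F_q = 77/16, G_p = 0, G_q = -29/8
E_qq = 8, F_pq = -15/4, G_pp = 0
Compute both Brioschi determinants and normalise by (EG - F^2)^2.
M1 = [[-E_qq/2 + F_pq - G_pp/2, E_p/2, F_p - E_q/2], [F_q - G_p/2, E, F], [G_q/2, F, G]] = [[-31/4, -27/4, 31/4], [77/16, 149/16, -61/16], [-29/16, -61/16, 33/16]]; det M1 = -1743/64
M2 = [[0, E_q/2, G_p/2], [E_q/2, E, F], [G_p/2, F, G]] = [[0, -4, 0], [-4, 149/16, -61/16], [0, -61/16, 33/16]]; det M2 = -33
det M1 - det M2 = 369/64; K = 369/64 / (299/64)^2 = 23616/89401

Answer: K = 23616/89401


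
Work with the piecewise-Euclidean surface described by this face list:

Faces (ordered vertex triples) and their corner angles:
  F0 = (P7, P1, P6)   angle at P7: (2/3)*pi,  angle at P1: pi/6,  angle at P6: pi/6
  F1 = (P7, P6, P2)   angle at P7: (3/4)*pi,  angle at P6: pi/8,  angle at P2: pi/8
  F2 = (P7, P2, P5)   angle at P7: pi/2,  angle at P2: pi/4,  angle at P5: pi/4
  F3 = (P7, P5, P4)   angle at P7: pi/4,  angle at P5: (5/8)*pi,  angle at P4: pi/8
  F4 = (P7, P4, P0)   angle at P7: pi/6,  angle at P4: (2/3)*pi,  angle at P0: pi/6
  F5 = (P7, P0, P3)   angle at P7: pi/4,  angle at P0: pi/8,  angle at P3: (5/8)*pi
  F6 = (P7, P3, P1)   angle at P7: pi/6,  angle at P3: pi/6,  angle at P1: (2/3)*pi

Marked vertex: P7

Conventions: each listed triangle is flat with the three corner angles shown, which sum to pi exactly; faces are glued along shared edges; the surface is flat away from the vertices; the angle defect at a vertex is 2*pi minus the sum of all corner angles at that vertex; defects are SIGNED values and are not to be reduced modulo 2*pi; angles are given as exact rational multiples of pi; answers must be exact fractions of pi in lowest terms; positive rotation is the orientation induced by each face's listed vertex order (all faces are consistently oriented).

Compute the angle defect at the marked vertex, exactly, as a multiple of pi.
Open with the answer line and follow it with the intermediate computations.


Answer: defect(P7) = (-3/4)*pi

Sum of corner angles at P7: (11/4)*pi
defect = 2*pi - (11/4)*pi


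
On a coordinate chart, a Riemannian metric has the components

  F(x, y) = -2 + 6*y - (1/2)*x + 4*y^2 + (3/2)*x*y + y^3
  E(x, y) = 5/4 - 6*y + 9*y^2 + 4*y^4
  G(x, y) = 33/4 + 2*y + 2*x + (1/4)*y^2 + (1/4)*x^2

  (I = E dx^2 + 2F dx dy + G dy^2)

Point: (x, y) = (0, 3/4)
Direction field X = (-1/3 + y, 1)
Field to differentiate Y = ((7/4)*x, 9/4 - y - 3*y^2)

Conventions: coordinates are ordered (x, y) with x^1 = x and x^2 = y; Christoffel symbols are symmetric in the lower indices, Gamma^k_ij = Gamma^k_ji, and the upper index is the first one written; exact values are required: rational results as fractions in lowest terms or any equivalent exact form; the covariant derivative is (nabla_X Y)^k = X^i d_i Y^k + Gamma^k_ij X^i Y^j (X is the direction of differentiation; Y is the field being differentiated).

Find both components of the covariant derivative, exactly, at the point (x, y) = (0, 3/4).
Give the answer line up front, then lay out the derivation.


Answer: (nabla_X Y)^x = -487265/72672, (nabla_X Y)^y = -39801/24224

E = 197/64, F = 331/64, G = 633/64 at the point
E_x = 0, E_y = 57/4, F_x = 5/8, F_y = 219/16, G_x = 2, G_y = 19/8
EG - F^2 = 3785/1024;  g^inv = (1024/3785) * [[633/64, -331/64], [-331/64, 197/64]]
first-kind symbols [ij,l] = (1/2)(d_i g_jl + d_j g_il - d_l g_ij): [xx,x] = E_x/2 = 0, [xx,y] = F_x - E_y/2 = -13/2, [xy,x] = E_y/2 = 57/8, [xy,y] = G_x/2 = 1, [yy,x] = F_y - G_x/2 = 203/16, [yy,y] = G_y/2 = 19/16
Gamma^x_ij = (G*[ij,x] - F*[ij,y])/(EG - F^2), Gamma^y_ij = (E*[ij,y] - F*[ij,x])/(EG - F^2)
Gamma_xxx = 34424/3785, Gamma_xxy = 66866/3785, Gamma_xyy = 24442/757, Gamma_yxx = -20488/3785, Gamma_yxy = -34582/3785, Gamma_yyy = -12690/757
X = (5/12, 1), Y = (0, -3/16) at the point


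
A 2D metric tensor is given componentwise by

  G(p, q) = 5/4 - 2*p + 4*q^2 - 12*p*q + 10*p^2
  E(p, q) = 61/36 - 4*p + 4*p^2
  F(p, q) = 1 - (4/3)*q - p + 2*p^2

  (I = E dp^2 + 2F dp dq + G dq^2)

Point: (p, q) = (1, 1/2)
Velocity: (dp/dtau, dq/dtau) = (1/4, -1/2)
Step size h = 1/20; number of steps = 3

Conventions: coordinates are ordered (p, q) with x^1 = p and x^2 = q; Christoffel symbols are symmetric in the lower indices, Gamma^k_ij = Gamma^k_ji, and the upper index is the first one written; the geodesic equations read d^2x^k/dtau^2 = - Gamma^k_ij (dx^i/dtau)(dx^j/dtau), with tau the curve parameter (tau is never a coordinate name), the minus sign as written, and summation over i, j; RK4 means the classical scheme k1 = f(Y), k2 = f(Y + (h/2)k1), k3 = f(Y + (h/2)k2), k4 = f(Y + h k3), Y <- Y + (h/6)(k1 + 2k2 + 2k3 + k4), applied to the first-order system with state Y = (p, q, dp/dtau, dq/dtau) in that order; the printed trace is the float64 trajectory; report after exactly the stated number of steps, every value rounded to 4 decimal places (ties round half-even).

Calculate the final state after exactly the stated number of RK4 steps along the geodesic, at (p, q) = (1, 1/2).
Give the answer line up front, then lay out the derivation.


Answer: p = 1.0449, q = 0.4287, dp/dtau = 0.3404, dq/dtau = -0.4489

f(Y) = (dp/dtau, dq/dtau, -Gamma^p_ij Y'^i Y'^j, -Gamma^q_ij Y'^i Y'^j) with the Gammas evaluated at the stage position; h = 0.050000; intermediate values shown to 6 dp
step 0: p = 1.0000, q = 0.5000, dp/dtau = 0.2500, dq/dtau = -0.5000
step 1:
  k1: at (p, q) = (1.000000, 0.500000), (dp/dtau, dq/dtau) = (0.250000, -0.500000); Gamma_ppp = 0.829706, Gamma_ppq = -1.475032, Gamma_pqq = -4.763124, Gamma_qpp = 0.445583, Gamma_qpq = 1.874520, Gamma_qqq = 0.553137; k1 = (0.250000, -0.500000, 0.770166, 0.302497)
  k2: at (p, q) = (1.006250, 0.487500), (dp/dtau, dq/dtau) = (0.269254, -0.492438); Gamma_ppp = 0.840557, Gamma_ppq = -1.463901, Gamma_pqq = -4.788015, Gamma_qpp = 0.423411, Gamma_qpq = 1.839037, Gamma_qqq = 0.557148; k2 = (0.269254, -0.492438, 0.711930, 0.321877)
  k3: at (p, q) = (1.006731, 0.487689), (dp/dtau, dq/dtau) = (0.267798, -0.491953); Gamma_ppp = 0.840607, Gamma_ppq = -1.462792, Gamma_pqq = -4.784458, Gamma_qpp = 0.423185, Gamma_qpq = 1.838111, Gamma_qqq = 0.556320; k3 = (0.267798, -0.491953, 0.712211, 0.319332)
  k4: at (p, q) = (1.013390, 0.475402), (dp/dtau, dq/dtau) = (0.285611, -0.484033); Gamma_ppp = 0.850707, Gamma_ppq = -1.450232, Gamma_pqq = -4.803920, Gamma_qpp = 0.402309, Gamma_qpq = 1.802890, Gamma_qqq = 0.558699; k4 = (0.285611, -0.484033, 0.655133, 0.334767)
  Y <- Y + (h/6)(k1 + 2k2 + 2k3 + k4): p = 1.0134, q = 0.4754, dp/dtau = 0.2856, dq/dtau = -0.4840
step 2:
  k1: at (p, q) = (1.013414, 0.475393), (dp/dtau, dq/dtau) = (0.285613, -0.484003); Gamma_ppp = 0.850720, Gamma_ppq = -1.450179, Gamma_pqq = -4.803823, Gamma_qpp = 0.402276, Gamma_qpq = 1.802816, Gamma_qqq = 0.558674; k1 = (0.285613, -0.484003, 0.655001, 0.334744)
  k2: at (p, q) = (1.020555, 0.463293), (dp/dtau, dq/dtau) = (0.301988, -0.475634); Gamma_ppp = 0.860092, Gamma_ppq = -1.436097, Gamma_pqq = -4.817577, Gamma_qpp = 0.382528, Gamma_qpq = 1.767660, Gamma_qqq = 0.559413; k2 = (0.301988, -0.475634, 0.598882, 0.346359)
  k3: at (p, q) = (1.020964, 0.463502), (dp/dtau, dq/dtau) = (0.300585, -0.475344); Gamma_ppp = 0.860060, Gamma_ppq = -1.435146, Gamma_pqq = -4.814251, Gamma_qpp = 0.382426, Gamma_qpq = 1.766981, Gamma_qqq = 0.558658; k3 = (0.300585, -0.475344, 0.599969, 0.344155)
  k4: at (p, q) = (1.028444, 0.451626), (dp/dtau, dq/dtau) = (0.315612, -0.466795); Gamma_ppp = 0.868597, Gamma_ppq = -1.419934, Gamma_pqq = -4.822927, Gamma_qpp = 0.363926, Gamma_qpq = 1.732341, Gamma_qqq = 0.557996; k4 = (0.315612, -0.466795, 0.545996, 0.352600)
  Y <- Y + (h/6)(k1 + 2k2 + 2k3 + k4): p = 1.0285, q = 0.4516, dp/dtau = 0.3156, dq/dtau = -0.4668
step 3:
  k1: at (p, q) = (1.028467, 0.451620), (dp/dtau, dq/dtau) = (0.315602, -0.466766); Gamma_ppp = 0.868604, Gamma_ppq = -1.419881, Gamma_pqq = -4.822811, Gamma_qpp = 0.363902, Gamma_qpq = 1.732277, Gamma_qqq = 0.557967; k1 = (0.315602, -0.466766, 0.545900, 0.352561)
  k2: at (p, q) = (1.036357, 0.439951), (dp/dtau, dq/dtau) = (0.329250, -0.457952); Gamma_ppp = 0.876332, Gamma_ppq = -1.403455, Gamma_pqq = -4.826140, Gamma_qpp = 0.346502, Gamma_qpq = 1.697972, Gamma_qqq = 0.555898; k2 = (0.329250, -0.457952, 0.493912, 0.357897)
  k3: at (p, q) = (1.036699, 0.440171), (dp/dtau, dq/dtau) = (0.327950, -0.457819); Gamma_ppp = 0.876245, Gamma_ppq = -1.402668, Gamma_pqq = -4.823133, Gamma_qpp = 0.346484, Gamma_qpq = 1.697498, Gamma_qqq = 0.555237; k3 = (0.327950, -0.457819, 0.495480, 0.356089)
  k4: at (p, q) = (1.044865, 0.428729), (dp/dtau, dq/dtau) = (0.340376, -0.448962); Gamma_ppp = 0.883112, Gamma_ppq = -1.385416, Gamma_pqq = -4.821912, Gamma_qpp = 0.330241, Gamma_qpq = 1.663894, Gamma_qqq = 0.552028; k4 = (0.340376, -0.448962, 0.446195, 0.359008)
  Y <- Y + (h/6)(k1 + 2k2 + 2k3 + k4): p = 1.0449, q = 0.4287, dp/dtau = 0.3404, dq/dtau = -0.4489


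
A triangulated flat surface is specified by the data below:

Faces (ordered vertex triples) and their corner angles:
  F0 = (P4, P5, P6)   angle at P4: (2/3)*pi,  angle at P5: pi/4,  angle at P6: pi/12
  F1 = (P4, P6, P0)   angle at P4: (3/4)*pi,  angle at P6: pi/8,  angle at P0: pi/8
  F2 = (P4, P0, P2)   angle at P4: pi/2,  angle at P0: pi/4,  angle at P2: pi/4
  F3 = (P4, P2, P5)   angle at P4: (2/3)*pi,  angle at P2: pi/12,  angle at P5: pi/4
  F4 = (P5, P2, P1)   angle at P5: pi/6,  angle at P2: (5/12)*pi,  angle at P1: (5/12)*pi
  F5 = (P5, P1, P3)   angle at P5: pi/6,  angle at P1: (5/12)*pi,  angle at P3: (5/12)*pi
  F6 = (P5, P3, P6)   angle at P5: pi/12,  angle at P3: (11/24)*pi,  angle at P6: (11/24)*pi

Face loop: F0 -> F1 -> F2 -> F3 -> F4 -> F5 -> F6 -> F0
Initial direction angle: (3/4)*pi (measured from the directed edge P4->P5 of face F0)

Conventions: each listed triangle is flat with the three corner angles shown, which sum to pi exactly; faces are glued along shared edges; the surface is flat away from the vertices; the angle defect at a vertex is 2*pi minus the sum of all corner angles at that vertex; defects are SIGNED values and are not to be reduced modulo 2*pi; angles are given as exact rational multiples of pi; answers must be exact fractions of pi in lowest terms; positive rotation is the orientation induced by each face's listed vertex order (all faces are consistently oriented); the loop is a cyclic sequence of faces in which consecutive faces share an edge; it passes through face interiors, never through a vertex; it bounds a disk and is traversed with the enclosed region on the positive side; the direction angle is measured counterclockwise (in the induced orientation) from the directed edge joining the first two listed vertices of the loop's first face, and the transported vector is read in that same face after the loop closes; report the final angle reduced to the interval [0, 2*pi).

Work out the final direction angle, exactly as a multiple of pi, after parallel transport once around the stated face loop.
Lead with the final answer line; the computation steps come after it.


Answer: final direction angle = (5/4)*pi

enclosed vertex P4: corner angles sum to (31/12)*pi, defect = 2*pi - (31/12)*pi = (-7/12)*pi
enclosed vertex P5: corner angles sum to (11/12)*pi, defect = 2*pi - (11/12)*pi = (13/12)*pi
adding the enclosed defects to the starting angle (mod 2*pi, induced orientation) gives the holonomy
final angle = (3/4)*pi + pi/2 = (5/4)*pi (mod 2*pi)


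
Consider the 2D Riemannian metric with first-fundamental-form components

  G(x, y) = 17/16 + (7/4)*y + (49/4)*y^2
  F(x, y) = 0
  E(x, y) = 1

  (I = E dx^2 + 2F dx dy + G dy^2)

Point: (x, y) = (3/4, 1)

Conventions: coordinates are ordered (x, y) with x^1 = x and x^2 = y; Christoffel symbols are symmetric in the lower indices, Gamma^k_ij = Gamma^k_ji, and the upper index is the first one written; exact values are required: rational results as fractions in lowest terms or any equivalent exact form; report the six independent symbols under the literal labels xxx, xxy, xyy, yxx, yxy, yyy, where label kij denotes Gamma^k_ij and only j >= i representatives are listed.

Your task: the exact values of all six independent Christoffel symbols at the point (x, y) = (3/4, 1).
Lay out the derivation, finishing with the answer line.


E = 1, F = 0, G = 241/16 at the point
E_x = 0, E_y = 0, F_x = 0, F_y = 0, G_x = 0, G_y = 105/4
EG - F^2 = 241/16;  g^inv = (16/241) * [[241/16, 0], [0, 1]]
first-kind symbols [ij,l] = (1/2)(d_i g_jl + d_j g_il - d_l g_ij): [xx,x] = E_x/2 = 0, [xx,y] = F_x - E_y/2 = 0, [xy,x] = E_y/2 = 0, [xy,y] = G_x/2 = 0, [yy,x] = F_y - G_x/2 = 0, [yy,y] = G_y/2 = 105/8
Gamma^x_ij = (G*[ij,x] - F*[ij,y])/(EG - F^2), Gamma^y_ij = (E*[ij,y] - F*[ij,x])/(EG - F^2)

Answer: Gamma_xxx = 0, Gamma_xxy = 0, Gamma_xyy = 0, Gamma_yxx = 0, Gamma_yxy = 0, Gamma_yyy = 210/241


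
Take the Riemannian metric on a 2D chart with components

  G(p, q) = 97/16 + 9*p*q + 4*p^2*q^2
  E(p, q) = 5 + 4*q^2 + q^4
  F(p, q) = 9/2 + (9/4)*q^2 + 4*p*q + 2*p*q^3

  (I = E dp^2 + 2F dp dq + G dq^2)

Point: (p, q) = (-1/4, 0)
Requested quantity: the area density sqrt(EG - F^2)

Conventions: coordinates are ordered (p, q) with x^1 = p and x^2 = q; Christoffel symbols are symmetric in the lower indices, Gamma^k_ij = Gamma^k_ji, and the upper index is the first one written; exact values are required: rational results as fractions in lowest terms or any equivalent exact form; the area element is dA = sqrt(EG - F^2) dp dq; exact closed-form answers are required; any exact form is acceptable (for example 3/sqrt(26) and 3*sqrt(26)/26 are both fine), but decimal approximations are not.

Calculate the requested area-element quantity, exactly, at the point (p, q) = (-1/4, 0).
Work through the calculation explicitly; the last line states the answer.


E = 5, F = 9/2, G = 97/16; EG - F^2 = 161/16

Answer: sqrt(EG - F^2) = sqrt(161)/4


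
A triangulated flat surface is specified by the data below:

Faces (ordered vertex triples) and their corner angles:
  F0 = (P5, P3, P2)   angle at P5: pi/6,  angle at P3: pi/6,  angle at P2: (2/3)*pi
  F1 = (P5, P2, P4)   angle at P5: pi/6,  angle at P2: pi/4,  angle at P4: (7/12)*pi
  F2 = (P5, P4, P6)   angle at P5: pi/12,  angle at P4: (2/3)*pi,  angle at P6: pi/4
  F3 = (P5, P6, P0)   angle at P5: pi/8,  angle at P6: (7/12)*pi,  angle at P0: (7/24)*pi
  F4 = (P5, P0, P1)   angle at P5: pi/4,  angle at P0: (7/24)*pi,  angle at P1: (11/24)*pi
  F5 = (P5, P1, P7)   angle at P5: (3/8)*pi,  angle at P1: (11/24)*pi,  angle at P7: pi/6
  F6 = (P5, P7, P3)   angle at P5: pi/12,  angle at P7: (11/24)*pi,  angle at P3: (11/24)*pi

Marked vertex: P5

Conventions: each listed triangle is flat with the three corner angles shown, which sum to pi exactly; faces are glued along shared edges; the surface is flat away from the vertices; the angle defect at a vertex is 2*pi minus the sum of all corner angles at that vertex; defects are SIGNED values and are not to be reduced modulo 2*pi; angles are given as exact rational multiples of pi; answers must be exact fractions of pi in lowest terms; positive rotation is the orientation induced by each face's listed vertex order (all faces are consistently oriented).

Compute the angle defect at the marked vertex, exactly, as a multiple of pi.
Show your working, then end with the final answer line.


Sum of corner angles at P5: (5/4)*pi
defect = 2*pi - (5/4)*pi

Answer: defect(P5) = (3/4)*pi


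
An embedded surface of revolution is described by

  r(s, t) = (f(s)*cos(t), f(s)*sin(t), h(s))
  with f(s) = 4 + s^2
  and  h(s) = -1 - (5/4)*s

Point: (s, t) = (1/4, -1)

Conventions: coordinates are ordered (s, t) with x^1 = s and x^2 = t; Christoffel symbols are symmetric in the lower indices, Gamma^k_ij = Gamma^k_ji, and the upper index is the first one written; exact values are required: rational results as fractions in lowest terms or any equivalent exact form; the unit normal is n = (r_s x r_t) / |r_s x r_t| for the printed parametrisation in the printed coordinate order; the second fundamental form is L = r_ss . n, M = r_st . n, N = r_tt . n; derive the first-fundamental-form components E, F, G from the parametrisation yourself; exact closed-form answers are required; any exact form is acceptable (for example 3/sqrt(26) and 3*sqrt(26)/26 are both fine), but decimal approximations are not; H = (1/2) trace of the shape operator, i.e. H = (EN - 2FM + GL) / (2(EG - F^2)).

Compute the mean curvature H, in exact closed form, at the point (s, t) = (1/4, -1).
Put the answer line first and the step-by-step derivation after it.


Answer: H = 808*sqrt(29)/10933

f = 65/16, f' = 1/2, f'' = 2, h' = -5/4, h'' = 0
E = 29/16, F = 0, G = 4225/256; answer radicand W^2 = 29/16
unnormalised second-form numerators: l = 5/2, m = 0, n = -325/64; L = l/sqrt(29/16), and similarly M = m/sqrt(W^2), N = n/sqrt(W^2)
H = (E*n - 2*F*m + G*l) / (2*(EG - F^2)*sqrt(W^2)); E*n - 2*F*m + G*l = 32825/1024, EG - F^2 = 122525/4096, so H = (202/377)/sqrt(29/16)


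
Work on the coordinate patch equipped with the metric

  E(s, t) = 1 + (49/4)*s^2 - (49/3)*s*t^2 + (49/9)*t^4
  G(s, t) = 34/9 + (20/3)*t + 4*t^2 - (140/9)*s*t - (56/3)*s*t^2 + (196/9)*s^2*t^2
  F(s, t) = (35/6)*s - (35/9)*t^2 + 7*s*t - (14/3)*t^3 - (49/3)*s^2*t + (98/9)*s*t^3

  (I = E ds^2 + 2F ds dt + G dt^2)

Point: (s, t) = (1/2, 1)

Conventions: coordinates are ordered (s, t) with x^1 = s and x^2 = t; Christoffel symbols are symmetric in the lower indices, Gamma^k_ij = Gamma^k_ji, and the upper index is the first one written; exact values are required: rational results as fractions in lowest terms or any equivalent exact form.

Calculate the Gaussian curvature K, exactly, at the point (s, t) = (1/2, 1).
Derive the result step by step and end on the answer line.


E = 193/144, F = -7/9, G = 25/9, EG - F^2 = 449/144 at the point
E_s = -49/12, E_t = 49/9, F_s = 133/18, F_t = -217/36, G_s = -112/9, G_t = -8/9
E_tt = 49, F_st = 70/3, G_ss = 392/9
K follows from Brioschi's formula, (det M1 - det M2)/(EG - F^2)^2.
M1 = [[-E_tt/2 + F_st - G_ss/2, E_s/2, F_s - E_t/2], [F_t - G_s/2, E, F], [G_t/2, F, G]] = [[-413/18, -49/24, 14/3], [7/36, 193/144, -7/9], [-4/9, -7/9, 25/9]]; det M1 = -22379/324
M2 = [[0, E_t/2, G_s/2], [E_t/2, E, F], [G_s/2, F, G]] = [[0, 49/18, -56/9], [49/18, 193/144, -7/9], [-56/9, -7/9, 25/9]]; det M2 = -14945/324
det M1 - det M2 = -413/18; K = -413/18 / (449/144)^2 = -475776/201601

Answer: K = -475776/201601


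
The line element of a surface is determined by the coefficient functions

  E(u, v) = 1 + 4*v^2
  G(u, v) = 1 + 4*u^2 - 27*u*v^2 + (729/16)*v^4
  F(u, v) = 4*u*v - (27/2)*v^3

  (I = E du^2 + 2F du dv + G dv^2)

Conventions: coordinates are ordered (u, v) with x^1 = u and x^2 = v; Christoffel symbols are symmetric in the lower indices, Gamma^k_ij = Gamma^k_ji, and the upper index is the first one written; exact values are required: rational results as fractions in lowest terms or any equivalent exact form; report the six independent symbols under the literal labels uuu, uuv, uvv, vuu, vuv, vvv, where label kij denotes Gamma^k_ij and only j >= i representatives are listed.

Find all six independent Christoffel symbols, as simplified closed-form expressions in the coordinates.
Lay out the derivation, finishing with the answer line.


E = 1 + 4*v^2; F = 4*u*v - (27/2)*v^3; G = 1 + 4*u^2 - 27*u*v^2 + (729/16)*v^4
Gamma^k_ij = (1/2) g^{kl} (d_i g_jl + d_j g_il - d_l g_ij), with g^inv = (1/(EG-F^2)) [[G, -F], [-F, E]]
first partials: E_u = 0, E_v = 8*v, F_u = 4*v, F_v = 4*u - (81/2)*v^2, G_u = 8*u - 27*v^2, G_v = -54*u*v + (729/4)*v^3
D = EG - F^2 = 1 + 4*v^2 + 4*u^2 - 27*u*v^2 + (729/16)*v^4
expanded: Gamma^u_uu = (G E_u - 2F F_u + F E_v)/(2D), Gamma^u_uv = (G E_v - F G_u)/(2D), Gamma^u_vv = (2G F_v - G G_u - F G_v)/(2D), Gamma^v_uu = (2E F_u - E E_v - F E_u)/(2D), Gamma^v_uv = (E G_u - F E_v)/(2D), Gamma^v_vv = (E G_v - 2F F_v + F G_u)/(2D); substitute and cancel common factors

Answer: Gamma_uuu = 0, Gamma_uuv = 64*v/(64*u^2 - 432*u*v^2 + 729*v^4 + 64*v^2 + 16), Gamma_uvv = -432*v^2/(64*u^2 - 432*u*v^2 + 729*v^4 + 64*v^2 + 16), Gamma_vuu = 0, Gamma_vuv = (64*u - 216*v^2)/(64*u^2 - 432*u*v^2 + 729*v^4 + 64*v^2 + 16), Gamma_vvv = (-432*u*v + 1458*v^3)/(64*u^2 - 432*u*v^2 + 729*v^4 + 64*v^2 + 16)


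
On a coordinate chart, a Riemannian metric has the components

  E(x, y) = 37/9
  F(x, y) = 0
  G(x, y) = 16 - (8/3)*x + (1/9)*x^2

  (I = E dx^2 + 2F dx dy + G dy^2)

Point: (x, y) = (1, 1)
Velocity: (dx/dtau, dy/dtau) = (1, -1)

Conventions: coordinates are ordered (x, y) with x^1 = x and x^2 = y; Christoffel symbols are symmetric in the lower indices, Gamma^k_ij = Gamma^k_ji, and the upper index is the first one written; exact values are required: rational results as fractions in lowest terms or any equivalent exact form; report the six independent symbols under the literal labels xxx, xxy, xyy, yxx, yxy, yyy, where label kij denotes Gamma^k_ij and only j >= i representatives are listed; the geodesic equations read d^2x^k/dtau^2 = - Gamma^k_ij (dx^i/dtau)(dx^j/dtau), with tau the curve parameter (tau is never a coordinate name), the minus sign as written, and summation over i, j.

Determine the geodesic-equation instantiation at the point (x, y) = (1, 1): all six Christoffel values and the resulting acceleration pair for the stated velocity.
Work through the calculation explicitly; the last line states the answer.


E = 37/9, F = 0, G = 121/9 at the point
E_x = 0, E_y = 0, F_x = 0, F_y = 0, G_x = -22/9, G_y = 0
EG - F^2 = 4477/81;  g^inv = (81/4477) * [[121/9, 0], [0, 37/9]]
first-kind symbols [ij,l] = (1/2)(d_i g_jl + d_j g_il - d_l g_ij): [xx,x] = E_x/2 = 0, [xx,y] = F_x - E_y/2 = 0, [xy,x] = E_y/2 = 0, [xy,y] = G_x/2 = -11/9, [yy,x] = F_y - G_x/2 = 11/9, [yy,y] = G_y/2 = 0
Gamma^x_ij = (G*[ij,x] - F*[ij,y])/(EG - F^2), Gamma^y_ij = (E*[ij,y] - F*[ij,x])/(EG - F^2)
Gamma_xxx = 0, Gamma_xxy = 0, Gamma_xyy = 11/37, Gamma_yxx = 0, Gamma_yxy = -1/11, Gamma_yyy = 0
d^2x/dtau^2 = -(Gamma_xxx*(1)^2 + 2*Gamma_xxy*(1)*(-1) + Gamma_xyy*(-1)^2) = -11/37
d^2y/dtau^2 = -(Gamma_yxx*(1)^2 + 2*Gamma_yxy*(1)*(-1) + Gamma_yyy*(-1)^2) = -2/11

Answer: Gamma_xxx = 0, Gamma_xxy = 0, Gamma_xyy = 11/37, Gamma_yxx = 0, Gamma_yxy = -1/11, Gamma_yyy = 0; accelerations (d^2x/dtau^2, d^2y/dtau^2) = (-11/37, -2/11)


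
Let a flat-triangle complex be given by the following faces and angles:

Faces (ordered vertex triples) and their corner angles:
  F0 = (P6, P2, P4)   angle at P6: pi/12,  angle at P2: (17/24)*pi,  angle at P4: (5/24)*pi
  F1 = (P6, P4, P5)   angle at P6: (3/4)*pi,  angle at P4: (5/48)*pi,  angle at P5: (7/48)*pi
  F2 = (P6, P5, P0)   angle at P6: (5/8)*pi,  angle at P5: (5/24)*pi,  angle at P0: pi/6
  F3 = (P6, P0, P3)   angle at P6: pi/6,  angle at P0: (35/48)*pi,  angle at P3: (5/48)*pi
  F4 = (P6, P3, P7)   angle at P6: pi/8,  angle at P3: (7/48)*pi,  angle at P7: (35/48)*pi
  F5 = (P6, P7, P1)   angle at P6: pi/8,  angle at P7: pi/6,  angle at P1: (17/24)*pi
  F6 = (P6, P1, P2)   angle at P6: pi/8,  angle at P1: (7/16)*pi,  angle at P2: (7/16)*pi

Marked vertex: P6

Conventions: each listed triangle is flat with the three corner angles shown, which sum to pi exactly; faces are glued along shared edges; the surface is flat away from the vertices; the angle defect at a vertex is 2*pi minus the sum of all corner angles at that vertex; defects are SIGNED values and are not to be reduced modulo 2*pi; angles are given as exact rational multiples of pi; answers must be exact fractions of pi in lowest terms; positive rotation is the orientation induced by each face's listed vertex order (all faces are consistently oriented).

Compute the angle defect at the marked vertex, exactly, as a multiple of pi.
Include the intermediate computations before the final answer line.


Sum of corner angles at P6: 2*pi
defect = 2*pi - 2*pi

Answer: defect(P6) = 0


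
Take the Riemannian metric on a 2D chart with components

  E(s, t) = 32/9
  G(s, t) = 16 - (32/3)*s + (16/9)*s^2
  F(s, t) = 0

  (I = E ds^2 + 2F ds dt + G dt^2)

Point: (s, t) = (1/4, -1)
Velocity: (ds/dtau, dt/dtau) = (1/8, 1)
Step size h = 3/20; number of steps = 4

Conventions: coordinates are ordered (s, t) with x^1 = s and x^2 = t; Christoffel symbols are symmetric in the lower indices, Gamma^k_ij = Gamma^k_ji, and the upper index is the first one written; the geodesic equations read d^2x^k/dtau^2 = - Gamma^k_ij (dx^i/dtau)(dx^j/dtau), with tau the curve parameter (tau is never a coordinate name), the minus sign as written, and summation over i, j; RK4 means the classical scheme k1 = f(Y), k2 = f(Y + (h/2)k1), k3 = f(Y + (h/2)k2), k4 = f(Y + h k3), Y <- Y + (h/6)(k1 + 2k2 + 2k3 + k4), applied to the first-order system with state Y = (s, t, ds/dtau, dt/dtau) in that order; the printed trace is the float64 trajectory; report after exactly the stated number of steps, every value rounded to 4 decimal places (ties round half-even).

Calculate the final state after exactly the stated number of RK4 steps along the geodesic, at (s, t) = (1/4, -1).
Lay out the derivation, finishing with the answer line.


f(Y) = (ds/dtau, dt/dtau, -Gamma^s_ij Y'^i Y'^j, -Gamma^t_ij Y'^i Y'^j) with the Gammas evaluated at the stage position; h = 0.150000; intermediate values shown to 6 dp
step 0: s = 0.2500, t = -1.0000, ds/dtau = 0.1250, dt/dtau = 1.0000
step 1:
  k1: at (s, t) = (0.250000, -1.000000), (ds/dtau, dt/dtau) = (0.125000, 1.000000); Gamma_sss = 0.000000, Gamma_sst = 0.000000, Gamma_stt = 1.375000, Gamma_tss = 0.000000, Gamma_tst = -0.363636, Gamma_ttt = 0.000000; k1 = (0.125000, 1.000000, -1.375000, 0.090909)
  k2: at (s, t) = (0.259375, -0.925000), (ds/dtau, dt/dtau) = (0.021875, 1.006818); Gamma_sss = 0.000000, Gamma_sst = 0.000000, Gamma_stt = 1.370312, Gamma_tss = 0.000000, Gamma_tst = -0.364880, Gamma_ttt = 0.000000; k2 = (0.021875, 1.006818, -1.389062, 0.016072)
  k3: at (s, t) = (0.251641, -0.924489), (ds/dtau, dt/dtau) = (0.020820, 1.001205); Gamma_sss = 0.000000, Gamma_sst = 0.000000, Gamma_stt = 1.374180, Gamma_tss = 0.000000, Gamma_tst = -0.363853, Gamma_ttt = 0.000000; k3 = (0.020820, 1.001205, -1.377495, 0.015169)
  k4: at (s, t) = (0.253123, -0.849819), (ds/dtau, dt/dtau) = (-0.081624, 1.002275); Gamma_sss = 0.000000, Gamma_sst = 0.000000, Gamma_stt = 1.373438, Gamma_tss = 0.000000, Gamma_tst = -0.364050, Gamma_ttt = 0.000000; k4 = (-0.081624, 1.002275, -1.379696, -0.059566)
  Y <- Y + (h/6)(k1 + 2k2 + 2k3 + k4): s = 0.2532, t = -0.8495, ds/dtau = -0.0822, dt/dtau = 1.0023
step 2:
  k1: at (s, t) = (0.253219, -0.849542), (ds/dtau, dt/dtau) = (-0.082195, 1.002346); Gamma_sss = 0.000000, Gamma_sst = 0.000000, Gamma_stt = 1.373390, Gamma_tss = 0.000000, Gamma_tst = -0.364063, Gamma_ttt = 0.000000; k1 = (-0.082195, 1.002346, -1.379841, -0.059989)
  k2: at (s, t) = (0.247055, -0.774366), (ds/dtau, dt/dtau) = (-0.185683, 0.997847); Gamma_sss = 0.000000, Gamma_sst = 0.000000, Gamma_stt = 1.376473, Gamma_tss = 0.000000, Gamma_tst = -0.363247, Gamma_ttt = 0.000000; k2 = (-0.185683, 0.997847, -1.370551, -0.134607)
  k3: at (s, t) = (0.239293, -0.774703), (ds/dtau, dt/dtau) = (-0.184987, 0.992250); Gamma_sss = 0.000000, Gamma_sst = 0.000000, Gamma_stt = 1.380354, Gamma_tss = 0.000000, Gamma_tst = -0.362226, Gamma_ttt = 0.000000; k3 = (-0.184987, 0.992250, -1.359041, -0.132975)
  k4: at (s, t) = (0.225471, -0.700704), (ds/dtau, dt/dtau) = (-0.286051, 0.982399); Gamma_sss = 0.000000, Gamma_sst = 0.000000, Gamma_stt = 1.387264, Gamma_tss = 0.000000, Gamma_tst = -0.360422, Gamma_ttt = 0.000000; k4 = (-0.286051, 0.982399, -1.338861, -0.202569)
  Y <- Y + (h/6)(k1 + 2k2 + 2k3 + k4): s = 0.2255, t = -0.7004, ds/dtau = -0.2866, dt/dtau = 0.9824
step 3:
  k1: at (s, t) = (0.225480, -0.700418), (ds/dtau, dt/dtau) = (-0.286642, 0.982403); Gamma_sss = 0.000000, Gamma_sst = 0.000000, Gamma_stt = 1.387260, Gamma_tss = 0.000000, Gamma_tst = -0.360423, Gamma_ttt = 0.000000; k1 = (-0.286642, 0.982403, -1.338865, -0.202989)
  k2: at (s, t) = (0.203981, -0.626738), (ds/dtau, dt/dtau) = (-0.387057, 0.967178); Gamma_sss = 0.000000, Gamma_sst = 0.000000, Gamma_stt = 1.398009, Gamma_tss = 0.000000, Gamma_tst = -0.357651, Gamma_ttt = 0.000000; k2 = (-0.387057, 0.967178, -1.307746, -0.267776)
  k3: at (s, t) = (0.196450, -0.627880), (ds/dtau, dt/dtau) = (-0.384723, 0.962319); Gamma_sss = 0.000000, Gamma_sst = 0.000000, Gamma_stt = 1.401775, Gamma_tss = 0.000000, Gamma_tst = -0.356691, Gamma_ttt = 0.000000; k3 = (-0.384723, 0.962319, -1.298126, -0.264113)
  k4: at (s, t) = (0.167771, -0.556071), (ds/dtau, dt/dtau) = (-0.481361, 0.942786); Gamma_sss = 0.000000, Gamma_sst = 0.000000, Gamma_stt = 1.416114, Gamma_tss = 0.000000, Gamma_tst = -0.353079, Gamma_ttt = 0.000000; k4 = (-0.481361, 0.942786, -1.258706, -0.320469)
  Y <- Y + (h/6)(k1 + 2k2 + 2k3 + k4): s = 0.1677, t = -0.5558, ds/dtau = -0.4819, dt/dtau = 0.9427
step 4:
  k1: at (s, t) = (0.167690, -0.555814), (ds/dtau, dt/dtau) = (-0.481875, 0.942722); Gamma_sss = 0.000000, Gamma_sst = 0.000000, Gamma_stt = 1.416155, Gamma_tss = 0.000000, Gamma_tst = -0.353069, Gamma_ttt = 0.000000; k1 = (-0.481875, 0.942722, -1.258571, -0.320780)
  k2: at (s, t) = (0.131550, -0.485110), (ds/dtau, dt/dtau) = (-0.576268, 0.918663); Gamma_sss = 0.000000, Gamma_sst = 0.000000, Gamma_stt = 1.434225, Gamma_tss = 0.000000, Gamma_tst = -0.348620, Gamma_ttt = 0.000000; k2 = (-0.576268, 0.918663, -1.210403, -0.369117)
  k3: at (s, t) = (0.124470, -0.486914), (ds/dtau, dt/dtau) = (-0.572655, 0.915038); Gamma_sss = 0.000000, Gamma_sst = 0.000000, Gamma_stt = 1.437765, Gamma_tss = 0.000000, Gamma_tst = -0.347762, Gamma_ttt = 0.000000; k3 = (-0.572655, 0.915038, -1.203833, -0.364456)
  k4: at (s, t) = (0.081792, -0.418558), (ds/dtau, dt/dtau) = (-0.662450, 0.888053); Gamma_sss = 0.000000, Gamma_sst = 0.000000, Gamma_stt = 1.459104, Gamma_tss = 0.000000, Gamma_tst = -0.342676, Gamma_ttt = 0.000000; k4 = (-0.662450, 0.888053, -1.150706, -0.403187)
  Y <- Y + (h/6)(k1 + 2k2 + 2k3 + k4): s = 0.0816, t = -0.4184, ds/dtau = -0.6628, dt/dtau = 0.8879

Answer: s = 0.0816, t = -0.4184, ds/dtau = -0.6628, dt/dtau = 0.8879


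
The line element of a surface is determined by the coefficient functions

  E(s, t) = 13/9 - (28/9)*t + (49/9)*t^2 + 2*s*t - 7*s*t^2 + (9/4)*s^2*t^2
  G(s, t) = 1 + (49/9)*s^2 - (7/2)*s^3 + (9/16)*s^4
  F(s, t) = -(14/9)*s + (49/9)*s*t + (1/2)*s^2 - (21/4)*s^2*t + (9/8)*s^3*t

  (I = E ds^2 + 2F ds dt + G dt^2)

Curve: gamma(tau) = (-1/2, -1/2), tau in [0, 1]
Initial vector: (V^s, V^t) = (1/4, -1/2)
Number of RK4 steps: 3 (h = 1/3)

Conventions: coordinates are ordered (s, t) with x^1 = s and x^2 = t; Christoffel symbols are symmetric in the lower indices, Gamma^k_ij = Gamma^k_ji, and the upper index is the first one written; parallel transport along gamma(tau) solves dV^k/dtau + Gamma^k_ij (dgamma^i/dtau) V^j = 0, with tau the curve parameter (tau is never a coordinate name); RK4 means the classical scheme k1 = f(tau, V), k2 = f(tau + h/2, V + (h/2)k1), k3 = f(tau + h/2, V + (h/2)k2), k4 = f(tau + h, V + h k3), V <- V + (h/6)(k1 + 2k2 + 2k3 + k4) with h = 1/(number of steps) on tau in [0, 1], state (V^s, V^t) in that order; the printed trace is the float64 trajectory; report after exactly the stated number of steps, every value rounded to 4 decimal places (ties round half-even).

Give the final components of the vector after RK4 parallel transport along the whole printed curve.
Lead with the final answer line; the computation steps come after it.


Answer: V^s = 0.2500, V^t = -0.5000

gamma'(tau) = (0, 0); f(tau, V)^k = -Gamma^k_ij(gamma(tau)) gamma'^i(tau) V^j; h = 1/3; intermediate values shown to 6 dp
curve data and Christoffel symbols at the stage parameters:
  tau = 0.000000: gamma = (-0.500000, -0.500000), gamma' = (0.000000, 0.000000); Gamma_sss = -0.214804, Gamma_sst = -0.883085, Gamma_stt = 0.000000, Gamma_tss = -0.131720, Gamma_tst = -0.541514, Gamma_ttt = 0.000000
  tau = 0.166667: gamma = (-0.500000, -0.500000), gamma' = (0.000000, 0.000000); Gamma_sss = -0.214804, Gamma_sst = -0.883085, Gamma_stt = 0.000000, Gamma_tss = -0.131720, Gamma_tst = -0.541514, Gamma_ttt = 0.000000
  tau = 0.333333: gamma = (-0.500000, -0.500000), gamma' = (0.000000, 0.000000); Gamma_sss = -0.214804, Gamma_sst = -0.883085, Gamma_stt = 0.000000, Gamma_tss = -0.131720, Gamma_tst = -0.541514, Gamma_ttt = 0.000000
  tau = 0.500000: gamma = (-0.500000, -0.500000), gamma' = (0.000000, 0.000000); Gamma_sss = -0.214804, Gamma_sst = -0.883085, Gamma_stt = 0.000000, Gamma_tss = -0.131720, Gamma_tst = -0.541514, Gamma_ttt = 0.000000
  tau = 0.666667: gamma = (-0.500000, -0.500000), gamma' = (0.000000, 0.000000); Gamma_sss = -0.214804, Gamma_sst = -0.883085, Gamma_stt = 0.000000, Gamma_tss = -0.131720, Gamma_tst = -0.541514, Gamma_ttt = 0.000000
  tau = 0.833333: gamma = (-0.500000, -0.500000), gamma' = (0.000000, 0.000000); Gamma_sss = -0.214804, Gamma_sst = -0.883085, Gamma_stt = 0.000000, Gamma_tss = -0.131720, Gamma_tst = -0.541514, Gamma_ttt = 0.000000
  tau = 1.000000: gamma = (-0.500000, -0.500000), gamma' = (0.000000, 0.000000); Gamma_sss = -0.214804, Gamma_sst = -0.883085, Gamma_stt = 0.000000, Gamma_tss = -0.131720, Gamma_tst = -0.541514, Gamma_ttt = 0.000000
step 0: V^s = 0.2500, V^t = -0.5000
step 1: k1 = (0.000000, 0.000000), k2 = (0.000000, 0.000000), k3 = (0.000000, 0.000000), k4 = (0.000000, 0.000000); V <- V + (h/6)(k1 + 2k2 + 2k3 + k4): V^s = 0.2500, V^t = -0.5000
step 2: k1 = (0.000000, 0.000000), k2 = (0.000000, 0.000000), k3 = (0.000000, 0.000000), k4 = (0.000000, 0.000000); V <- V + (h/6)(k1 + 2k2 + 2k3 + k4): V^s = 0.2500, V^t = -0.5000
step 3: k1 = (0.000000, 0.000000), k2 = (0.000000, 0.000000), k3 = (0.000000, 0.000000), k4 = (0.000000, 0.000000); V <- V + (h/6)(k1 + 2k2 + 2k3 + k4): V^s = 0.2500, V^t = -0.5000
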